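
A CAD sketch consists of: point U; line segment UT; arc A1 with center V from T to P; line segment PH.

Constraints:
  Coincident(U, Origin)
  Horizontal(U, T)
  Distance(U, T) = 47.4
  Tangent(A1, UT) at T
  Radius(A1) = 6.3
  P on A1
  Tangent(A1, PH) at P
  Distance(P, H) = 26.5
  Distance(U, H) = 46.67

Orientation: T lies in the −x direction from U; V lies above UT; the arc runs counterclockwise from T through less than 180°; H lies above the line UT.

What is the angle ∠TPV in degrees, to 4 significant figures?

51.62°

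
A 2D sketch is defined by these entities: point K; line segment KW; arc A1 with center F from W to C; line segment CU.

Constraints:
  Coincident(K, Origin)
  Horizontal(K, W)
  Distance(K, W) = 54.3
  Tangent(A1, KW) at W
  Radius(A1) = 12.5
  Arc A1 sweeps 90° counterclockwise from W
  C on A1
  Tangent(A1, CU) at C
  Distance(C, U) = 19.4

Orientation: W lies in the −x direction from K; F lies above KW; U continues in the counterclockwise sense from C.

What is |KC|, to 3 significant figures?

43.6

A1 meets KW tangentially, so FW is at right angles to KW, so F = W + (0, 12.5) = (-54.3, 12.5). On A1, W sits at bearing -90° from F; a 90° counterclockwise sweep puts C at bearing 0°, so C = F + 12.5·(cos 0°, sin 0°) = (-41.8, 12.5). Then |KC| = |C − K| = 43.6.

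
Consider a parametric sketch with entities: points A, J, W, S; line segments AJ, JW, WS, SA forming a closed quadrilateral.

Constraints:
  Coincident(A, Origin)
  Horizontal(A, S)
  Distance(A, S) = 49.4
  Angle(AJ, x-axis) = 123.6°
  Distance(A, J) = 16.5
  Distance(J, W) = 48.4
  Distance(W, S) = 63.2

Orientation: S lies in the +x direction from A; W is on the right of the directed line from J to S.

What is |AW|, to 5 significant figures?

34.539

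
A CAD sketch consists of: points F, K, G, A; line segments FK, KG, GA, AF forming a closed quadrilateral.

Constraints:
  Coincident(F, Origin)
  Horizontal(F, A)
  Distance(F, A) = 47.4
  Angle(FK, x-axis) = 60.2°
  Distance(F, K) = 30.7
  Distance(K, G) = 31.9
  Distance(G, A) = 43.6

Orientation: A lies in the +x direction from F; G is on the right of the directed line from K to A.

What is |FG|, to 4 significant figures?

5.042

Checks: |KG| = 31.90 ✓; |GA| = 43.60 ✓.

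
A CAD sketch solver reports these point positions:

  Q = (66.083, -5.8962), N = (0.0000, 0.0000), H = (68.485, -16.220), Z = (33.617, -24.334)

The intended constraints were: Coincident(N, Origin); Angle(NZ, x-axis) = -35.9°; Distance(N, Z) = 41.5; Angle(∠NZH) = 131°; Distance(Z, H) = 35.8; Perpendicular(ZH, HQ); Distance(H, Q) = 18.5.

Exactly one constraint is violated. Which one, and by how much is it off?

Distance(H, Q) = 18.5 — off by 7.90.

N = (0.00, 0.00) ✓; NZ at -35.90° ✓; |NZ| = 41.50 ✓; ∠NZH = 131.0° ✓; |ZH| = 35.80 ✓; ∠(ZH, HQ) = 90.00° ✓; |HQ| = 10.60 ✗.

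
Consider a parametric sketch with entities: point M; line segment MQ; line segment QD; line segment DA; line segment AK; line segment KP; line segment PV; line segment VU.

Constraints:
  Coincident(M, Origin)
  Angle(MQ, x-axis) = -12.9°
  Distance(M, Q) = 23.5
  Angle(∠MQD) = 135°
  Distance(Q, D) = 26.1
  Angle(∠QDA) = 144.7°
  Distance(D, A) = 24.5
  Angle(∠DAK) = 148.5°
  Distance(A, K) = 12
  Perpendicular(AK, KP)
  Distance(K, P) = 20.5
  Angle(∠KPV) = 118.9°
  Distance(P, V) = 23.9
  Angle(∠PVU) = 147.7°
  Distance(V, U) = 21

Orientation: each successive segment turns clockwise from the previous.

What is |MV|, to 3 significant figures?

29.8

M is at the origin; MQ runs at -12.9° with length 23.5, so Q = (22.9, -5.25). ∠MQD = 135.0° gives QD at -57.9° from the x-axis; with |QD| = 26.1, D = (36.8, -27.4). ∠QDA = 144.7° gives DA at -93.2° from the x-axis; with |DA| = 24.5, A = (35.4, -51.8). ∠DAK = 148.5° gives AK at -125° from the x-axis; with |AK| = 12.0, K = (28.6, -61.7). AK is perpendicular to KP, so KP runs at 145°; with |KP| = 20.5, P = (11.7, -50.0). ∠KPV = 118.9° gives PV at 84.2° from the x-axis; with |PV| = 23.9, V = (14.1, -26.2). Then |MV| = |V − M| = 29.8.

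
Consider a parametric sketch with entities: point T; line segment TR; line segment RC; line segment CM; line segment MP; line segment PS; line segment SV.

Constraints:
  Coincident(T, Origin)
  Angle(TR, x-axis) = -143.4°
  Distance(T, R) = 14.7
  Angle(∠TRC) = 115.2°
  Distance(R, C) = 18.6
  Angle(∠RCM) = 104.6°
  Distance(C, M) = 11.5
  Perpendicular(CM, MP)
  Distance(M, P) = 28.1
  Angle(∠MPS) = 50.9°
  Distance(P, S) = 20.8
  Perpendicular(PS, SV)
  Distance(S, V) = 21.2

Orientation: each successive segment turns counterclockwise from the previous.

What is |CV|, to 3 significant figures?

8.85

∠MPS = 50.9° gives PS at -144° from the x-axis; with |PS| = 20.8, S = (-11.9, -11.8). PS ⟂ SV, so SV runs at -54.1°; with |SV| = 21.2, V = (0.508, -29.0). Then |CV| = |V − C| = 8.85.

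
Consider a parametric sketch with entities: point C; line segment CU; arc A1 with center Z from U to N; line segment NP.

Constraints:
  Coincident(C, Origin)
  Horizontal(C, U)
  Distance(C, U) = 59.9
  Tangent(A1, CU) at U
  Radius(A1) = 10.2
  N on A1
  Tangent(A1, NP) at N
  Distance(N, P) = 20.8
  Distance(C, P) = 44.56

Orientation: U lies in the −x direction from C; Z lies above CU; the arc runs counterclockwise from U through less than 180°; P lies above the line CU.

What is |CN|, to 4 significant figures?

51.85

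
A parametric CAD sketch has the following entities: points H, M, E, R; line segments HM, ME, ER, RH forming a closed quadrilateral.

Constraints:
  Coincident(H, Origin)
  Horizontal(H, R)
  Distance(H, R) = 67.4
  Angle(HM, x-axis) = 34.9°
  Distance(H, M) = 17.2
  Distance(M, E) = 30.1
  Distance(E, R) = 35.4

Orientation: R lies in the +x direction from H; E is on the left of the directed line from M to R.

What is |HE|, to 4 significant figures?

47.20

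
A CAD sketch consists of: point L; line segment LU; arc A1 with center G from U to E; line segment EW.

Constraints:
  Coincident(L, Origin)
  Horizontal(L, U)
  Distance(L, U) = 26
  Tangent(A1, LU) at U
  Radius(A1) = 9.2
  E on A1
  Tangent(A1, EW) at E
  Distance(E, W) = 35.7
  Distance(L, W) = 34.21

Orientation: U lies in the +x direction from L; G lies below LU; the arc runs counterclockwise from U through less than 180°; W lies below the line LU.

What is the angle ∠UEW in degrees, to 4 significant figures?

151.4°

L is at the origin; LU is horizontal with |LU| = 26.0 and U on the +x side, so U = (26.00, 0.000). A1 meets LU tangentially, so GU is at right angles to LU, so G = U + (0, -9.2) = (26.00, -9.200). Since GE ⟂ EW (tangency), |GW| = √(9.2² + 35.7²) = 36.87 regardless of where E sits on A1. So W lies on both circle(L, 34.21) and circle(G, 36.87); the below-LU intersection is W = (-1.102, -34.19). E is the foot of the tangent from W: E = (18.27, -4.207).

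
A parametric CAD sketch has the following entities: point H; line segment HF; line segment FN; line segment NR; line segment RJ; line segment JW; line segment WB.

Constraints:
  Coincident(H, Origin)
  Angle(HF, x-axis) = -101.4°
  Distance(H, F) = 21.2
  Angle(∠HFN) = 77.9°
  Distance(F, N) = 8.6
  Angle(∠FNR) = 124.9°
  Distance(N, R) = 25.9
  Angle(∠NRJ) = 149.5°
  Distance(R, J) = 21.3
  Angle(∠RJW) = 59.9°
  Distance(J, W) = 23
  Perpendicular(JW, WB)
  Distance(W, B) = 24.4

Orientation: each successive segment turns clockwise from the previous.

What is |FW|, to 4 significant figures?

32.79

H is at the origin; HF runs at -101.4° with length 21.2, so F = (-4.190, -20.78). ∠HFN = 77.9° gives FN at 156.5° from the x-axis; with |FN| = 8.6, N = (-12.08, -17.35). ∠FNR = 124.9° gives NR at 101.4° from the x-axis; with |NR| = 25.9, R = (-17.20, 8.037). ∠NRJ = 149.5° gives RJ at 70.90° from the x-axis; with |RJ| = 21.3, J = (-10.23, 28.16). ∠RJW = 59.9° gives JW at -49.20° from the x-axis; with |JW| = 23.0, W = (4.802, 10.75). Then |FW| = |W − F| = 32.79.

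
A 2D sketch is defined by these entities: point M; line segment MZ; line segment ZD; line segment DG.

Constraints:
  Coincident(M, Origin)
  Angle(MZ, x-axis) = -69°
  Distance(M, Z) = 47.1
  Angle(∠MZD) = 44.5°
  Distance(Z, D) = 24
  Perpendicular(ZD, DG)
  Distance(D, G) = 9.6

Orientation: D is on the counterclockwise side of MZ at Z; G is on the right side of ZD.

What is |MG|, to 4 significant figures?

43.68

M is at the origin; MZ runs at -69.0° with length 47.1, so Z = 47.1·(cos -69.0°, sin -69.0°) = (16.88, -43.97). ∠MZD = 44.5°, so ZD runs at -69.0° + (180° − 44.5°) = 66.50° from the x-axis; with |ZD| = 24.0, D = Z + 24.0·(cos 66.50°, sin 66.50°) = (26.45, -21.96). ZD ⟂ DG; with |DG| = 9.6 on the right of ZD, G = D + 9.6·(0.9171, -0.3987) = (35.25, -25.79). Then |MG| = |G − M| = 43.68.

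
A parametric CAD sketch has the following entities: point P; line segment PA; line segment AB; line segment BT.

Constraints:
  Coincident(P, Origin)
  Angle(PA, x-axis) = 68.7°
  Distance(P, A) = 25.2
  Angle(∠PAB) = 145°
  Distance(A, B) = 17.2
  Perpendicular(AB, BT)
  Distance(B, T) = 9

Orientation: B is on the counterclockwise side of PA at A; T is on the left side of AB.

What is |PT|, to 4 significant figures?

38.23

∠PAB = 145.0°, so AB runs at 68.7° + (180° − 145.0°) = 103.7° from the x-axis; with |AB| = 17.2, B = A + 17.2·(cos 103.7°, sin 103.7°) = (5.080, 40.19). AB is perpendicular to BT; with |BT| = 9.0 on the left of AB, T = B + 9.0·(-0.9715, -0.2368) = (-3.664, 38.06). Then |PT| = |T − P| = 38.23.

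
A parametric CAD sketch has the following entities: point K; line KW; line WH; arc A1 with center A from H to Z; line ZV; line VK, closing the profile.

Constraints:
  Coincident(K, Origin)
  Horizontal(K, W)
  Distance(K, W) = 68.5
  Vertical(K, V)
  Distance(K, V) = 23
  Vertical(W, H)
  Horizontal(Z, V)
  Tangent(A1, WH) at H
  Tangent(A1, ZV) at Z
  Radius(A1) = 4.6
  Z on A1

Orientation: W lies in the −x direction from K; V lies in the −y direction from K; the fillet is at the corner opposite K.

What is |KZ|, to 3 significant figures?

67.9

K is at the origin; K and W share the same y with |KW| = 68.5 and W on the −x side, so W = (-68.5, 0.00). K and V share the same x with |KV| = 23.0 and V on the −y side, so V = (0.00, -23.0). The virtual corner opposite K is at (-68.5, -23.0). Tangency of A1 to WH means the radius AH is perpendicular to WH and tangency of A1 to ZV means the radius AZ is perpendicular to ZV, with radius 4.6, so the center A sits 4.6 in from both sides at A = (-63.9, -18.4). That places the tangent points at H = (-68.5, -18.4) on WH and Z = (-63.9, -23.0) on ZV. Then |KZ| = |Z − K| = 67.9.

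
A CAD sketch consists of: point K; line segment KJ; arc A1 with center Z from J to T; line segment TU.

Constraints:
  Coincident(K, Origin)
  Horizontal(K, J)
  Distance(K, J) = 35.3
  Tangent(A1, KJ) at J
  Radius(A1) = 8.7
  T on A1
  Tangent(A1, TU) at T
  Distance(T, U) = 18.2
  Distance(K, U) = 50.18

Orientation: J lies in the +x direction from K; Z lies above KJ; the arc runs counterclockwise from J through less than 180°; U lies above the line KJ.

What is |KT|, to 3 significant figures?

45.0

Checks: ∠(ZJ, JK) = 90.00° ✓; |ZT| = 8.700 ✓; ∠(ZT, TU) = 90.00° ✓; |TU| = 18.20 ✓; |KU| = 50.18 ✓.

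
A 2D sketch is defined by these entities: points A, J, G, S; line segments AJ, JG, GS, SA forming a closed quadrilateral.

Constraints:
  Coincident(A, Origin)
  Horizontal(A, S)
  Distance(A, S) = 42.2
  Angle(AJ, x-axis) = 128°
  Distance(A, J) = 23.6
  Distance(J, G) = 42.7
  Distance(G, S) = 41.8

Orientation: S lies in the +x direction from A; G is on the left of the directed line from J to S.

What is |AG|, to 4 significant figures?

44.40

Checks: |JG| = 42.70 ✓; |GS| = 41.80 ✓.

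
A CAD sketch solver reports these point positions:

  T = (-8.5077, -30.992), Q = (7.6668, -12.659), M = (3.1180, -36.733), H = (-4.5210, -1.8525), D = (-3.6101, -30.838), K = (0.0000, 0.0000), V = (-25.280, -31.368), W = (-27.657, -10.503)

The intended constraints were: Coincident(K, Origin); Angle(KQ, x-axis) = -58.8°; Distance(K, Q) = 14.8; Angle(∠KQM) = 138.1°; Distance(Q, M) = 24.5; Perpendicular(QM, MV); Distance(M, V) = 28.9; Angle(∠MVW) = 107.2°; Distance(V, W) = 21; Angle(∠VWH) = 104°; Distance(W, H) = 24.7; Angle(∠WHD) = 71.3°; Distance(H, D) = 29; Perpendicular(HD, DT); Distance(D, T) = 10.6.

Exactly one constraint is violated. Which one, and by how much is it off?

Distance(D, T) = 10.6 — off by 5.70.

K = (0.00, 0.00) ✓; KQ at -58.80° ✓; |KQ| = 14.80 ✓; ∠KQM = 138.1° ✓; |QM| = 24.50 ✓; ∠(QM, MV) = 90.00° ✓; |MV| = 28.90 ✓; ∠MVW = 107.2° ✓; |VW| = 21.00 ✓; ∠VWH = 104.0° ✓; |WH| = 24.70 ✓; ∠WHD = 71.30° ✓; |HD| = 29.00 ✓; ∠(HD, DT) = 90.00° ✓; |DT| = 4.900 ✗.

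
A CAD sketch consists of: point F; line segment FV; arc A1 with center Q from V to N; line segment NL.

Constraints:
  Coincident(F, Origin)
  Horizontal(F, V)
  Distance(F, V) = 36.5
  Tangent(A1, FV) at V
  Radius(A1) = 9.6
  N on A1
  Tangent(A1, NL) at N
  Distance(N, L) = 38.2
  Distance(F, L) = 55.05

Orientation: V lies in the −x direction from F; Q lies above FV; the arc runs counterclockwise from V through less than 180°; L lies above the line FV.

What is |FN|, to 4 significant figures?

28.59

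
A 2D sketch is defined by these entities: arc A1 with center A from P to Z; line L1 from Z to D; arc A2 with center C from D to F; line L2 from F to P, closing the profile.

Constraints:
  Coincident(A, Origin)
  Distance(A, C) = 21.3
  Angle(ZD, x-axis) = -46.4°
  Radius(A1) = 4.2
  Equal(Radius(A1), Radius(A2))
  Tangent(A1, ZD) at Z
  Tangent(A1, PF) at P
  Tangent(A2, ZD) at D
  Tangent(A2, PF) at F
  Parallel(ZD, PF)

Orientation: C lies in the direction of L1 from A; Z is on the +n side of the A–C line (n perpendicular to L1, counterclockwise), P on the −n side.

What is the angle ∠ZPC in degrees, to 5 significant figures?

78.845°

A is at the origin and C lies 21.3 along u from A, so C = 21.3·u = (14.689, -15.425). Tangency of A1 to both parallel lines with radius 4.2 puts Z and P at A ± 4.2·n: Z = (3.0415, 2.8964), P = (-3.0415, -2.8964). Then cos ∠ZPC = PZ·PC / (|PZ||PC|), giving 78.845°.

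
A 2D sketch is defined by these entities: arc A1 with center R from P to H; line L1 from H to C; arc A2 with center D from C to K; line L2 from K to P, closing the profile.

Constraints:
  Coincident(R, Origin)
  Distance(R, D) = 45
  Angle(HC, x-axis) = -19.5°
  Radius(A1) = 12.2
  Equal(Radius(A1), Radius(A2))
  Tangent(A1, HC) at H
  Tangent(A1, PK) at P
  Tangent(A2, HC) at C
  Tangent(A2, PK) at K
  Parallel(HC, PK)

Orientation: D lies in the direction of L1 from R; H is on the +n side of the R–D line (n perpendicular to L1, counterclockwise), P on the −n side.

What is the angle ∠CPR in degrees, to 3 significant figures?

61.5°

Tangency of A1 to both parallel lines with radius 12.2 puts H and P at R ± 12.2·n: H = (4.07, 11.5), P = (-4.07, -11.5). Equal radii place C and K the same way about D: C = D + 12.2·n = (46.5, -3.52), K = D − 12.2·n = (38.3, -26.5). Then cos ∠CPR = PC·PR / (|PC||PR|), giving 61.5°.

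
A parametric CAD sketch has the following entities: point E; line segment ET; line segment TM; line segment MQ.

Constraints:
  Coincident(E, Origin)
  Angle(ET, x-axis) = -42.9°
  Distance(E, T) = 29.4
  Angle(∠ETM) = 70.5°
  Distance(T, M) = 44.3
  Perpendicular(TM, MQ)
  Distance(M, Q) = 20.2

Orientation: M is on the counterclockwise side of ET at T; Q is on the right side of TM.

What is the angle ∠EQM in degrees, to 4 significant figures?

35.74°

E is at the origin; ET runs at -42.9° with length 29.4, so T = 29.4·(cos -42.9°, sin -42.9°) = (21.54, -20.01). ∠ETM = 70.5°, so TM runs at -42.9° + (180° − 70.5°) = 66.60° from the x-axis; with |TM| = 44.3, M = T + 44.3·(cos 66.60°, sin 66.60°) = (39.13, 20.64). TM ⟂ MQ; with |MQ| = 20.2 on the right of TM, Q = M + 20.2·(0.9178, -0.3971) = (57.67, 12.62). Then cos ∠EQM = QE·QM / (|QE||QM|), giving 35.74°.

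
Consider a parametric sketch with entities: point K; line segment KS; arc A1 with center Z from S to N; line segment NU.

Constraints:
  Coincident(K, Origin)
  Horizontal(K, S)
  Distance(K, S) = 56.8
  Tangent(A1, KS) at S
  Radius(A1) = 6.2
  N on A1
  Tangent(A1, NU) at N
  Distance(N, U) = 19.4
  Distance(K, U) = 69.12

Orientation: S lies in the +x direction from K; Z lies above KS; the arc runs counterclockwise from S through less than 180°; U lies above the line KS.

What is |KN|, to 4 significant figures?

63.24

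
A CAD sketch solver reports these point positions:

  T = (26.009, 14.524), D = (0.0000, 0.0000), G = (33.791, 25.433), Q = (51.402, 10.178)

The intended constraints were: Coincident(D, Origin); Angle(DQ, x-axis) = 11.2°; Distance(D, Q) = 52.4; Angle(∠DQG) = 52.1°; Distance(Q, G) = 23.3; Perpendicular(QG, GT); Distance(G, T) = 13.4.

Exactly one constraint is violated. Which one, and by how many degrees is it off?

Perpendicular(QG, GT) — off by 5.40°.

D = (0.00, 0.00) ✓; DQ at 11.20° ✓; |DQ| = 52.40 ✓; ∠DQG = 52.10° ✓; |QG| = 23.30 ✓; ∠(QG, GT) = 95.40° ✗; |GT| = 13.40 ✓.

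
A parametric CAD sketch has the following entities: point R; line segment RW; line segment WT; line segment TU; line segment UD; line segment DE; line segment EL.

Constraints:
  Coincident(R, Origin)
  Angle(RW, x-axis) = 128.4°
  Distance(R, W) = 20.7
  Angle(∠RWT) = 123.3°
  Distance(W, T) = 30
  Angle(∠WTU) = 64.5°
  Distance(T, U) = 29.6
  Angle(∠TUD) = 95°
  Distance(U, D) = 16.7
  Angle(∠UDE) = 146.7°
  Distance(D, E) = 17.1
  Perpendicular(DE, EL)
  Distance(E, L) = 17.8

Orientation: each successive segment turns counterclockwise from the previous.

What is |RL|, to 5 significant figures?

26.976

R is at the origin; RW runs at 128.4° with length 20.7, so W = (-12.858, 16.222). ∠RWT = 123.3° gives WT at -174.90° from the x-axis; with |WT| = 30.0, T = (-42.739, 13.556). ∠WTU = 64.5° gives TU at -59.400° from the x-axis; with |TU| = 29.6, U = (-27.671, -11.922). ∠TUD = 95.0° gives UD at 25.600° from the x-axis; with |UD| = 16.7, D = (-12.611, -4.7065). ∠UDE = 146.7° gives DE at 58.900° from the x-axis; with |DE| = 17.1, E = (-3.7780, 9.9357). The perpendicularity gives EL at right angles to DE, so EL runs at 148.90°; with |EL| = 17.8, L = (-19.020, 19.130). Then |RL| = |L − R| = 26.976.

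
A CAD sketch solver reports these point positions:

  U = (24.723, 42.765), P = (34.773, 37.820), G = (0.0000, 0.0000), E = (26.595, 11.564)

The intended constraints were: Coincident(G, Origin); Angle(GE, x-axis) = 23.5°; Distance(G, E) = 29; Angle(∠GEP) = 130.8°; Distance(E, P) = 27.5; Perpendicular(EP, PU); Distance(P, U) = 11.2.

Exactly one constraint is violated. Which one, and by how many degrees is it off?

Perpendicular(EP, PU) — off by 8.90°.

G = (0.00, 0.00) ✓; GE at 23.50° ✓; |GE| = 29.00 ✓; ∠GEP = 130.8° ✓; |EP| = 27.50 ✓; ∠(EP, PU) = 81.10° ✗; |PU| = 11.20 ✓.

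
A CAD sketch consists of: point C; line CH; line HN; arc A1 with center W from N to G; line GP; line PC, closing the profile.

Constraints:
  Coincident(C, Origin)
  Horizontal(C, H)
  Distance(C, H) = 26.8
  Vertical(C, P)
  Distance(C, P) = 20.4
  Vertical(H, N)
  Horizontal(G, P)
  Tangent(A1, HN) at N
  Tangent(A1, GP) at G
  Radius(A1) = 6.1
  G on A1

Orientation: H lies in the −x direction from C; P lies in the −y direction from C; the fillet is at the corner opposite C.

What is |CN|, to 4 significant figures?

30.38

C is at the origin; C and H share the same y with |CH| = 26.8 and H on the −x side, so H = (-26.80, 0.000). CP is vertical with |CP| = 20.4 and P on the −y side, so P = (0.000, -20.40). The virtual corner opposite C is at (-26.80, -20.40). Since A1 is tangent to HN there, WN ⟂ HN and the tangent condition forces WG to be normal to GP, with radius 6.1, so the center W sits 6.1 in from both sides at W = (-20.70, -14.30). That places the tangent points at N = (-26.80, -14.30) on HN and G = (-20.70, -20.40) on GP. Then |CN| = |N − C| = 30.38.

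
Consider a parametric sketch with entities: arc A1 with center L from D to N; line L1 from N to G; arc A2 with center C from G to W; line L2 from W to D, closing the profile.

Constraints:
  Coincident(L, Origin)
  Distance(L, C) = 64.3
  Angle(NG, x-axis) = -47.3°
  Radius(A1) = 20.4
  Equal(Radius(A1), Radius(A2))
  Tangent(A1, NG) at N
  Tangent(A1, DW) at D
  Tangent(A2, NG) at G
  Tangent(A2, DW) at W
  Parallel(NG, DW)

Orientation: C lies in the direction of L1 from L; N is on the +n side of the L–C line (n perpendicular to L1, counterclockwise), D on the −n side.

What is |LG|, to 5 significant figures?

67.459

Tangency of A1 to both parallel lines with radius 20.4 puts N and D at L ± 20.4·n: N = (14.992, 13.834), D = (-14.992, -13.834). Equal radii place G and W the same way about C: G = C + 20.4·n = (58.598, -33.421), W = C − 20.4·n = (28.613, -61.089). Then |LG| = |G − L| = 67.459.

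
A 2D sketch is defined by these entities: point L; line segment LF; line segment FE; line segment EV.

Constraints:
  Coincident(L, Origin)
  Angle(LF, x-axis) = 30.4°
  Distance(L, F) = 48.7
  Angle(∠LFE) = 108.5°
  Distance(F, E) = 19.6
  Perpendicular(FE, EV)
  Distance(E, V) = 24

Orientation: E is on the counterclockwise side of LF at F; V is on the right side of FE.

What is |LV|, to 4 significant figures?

78.45

∠LFE = 108.5°, so FE runs at 30.4° + (180° − 108.5°) = 101.9° from the x-axis; with |FE| = 19.6, E = F + 19.6·(cos 101.9°, sin 101.9°) = (37.96, 43.82). The perpendicularity gives EV at right angles to FE; with |EV| = 24.0 on the right of FE, V = E + 24.0·(0.9785, 0.2062) = (61.45, 48.77). Then |LV| = |V − L| = 78.45.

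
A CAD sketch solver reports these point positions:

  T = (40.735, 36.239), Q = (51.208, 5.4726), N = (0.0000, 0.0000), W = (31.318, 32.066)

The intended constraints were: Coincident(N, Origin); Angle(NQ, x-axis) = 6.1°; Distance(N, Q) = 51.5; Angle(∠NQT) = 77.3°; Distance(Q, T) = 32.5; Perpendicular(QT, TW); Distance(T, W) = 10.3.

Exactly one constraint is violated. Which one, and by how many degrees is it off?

Perpendicular(QT, TW) — off by 5.10°.

N = (0.00, 0.00) ✓; NQ at 6.100° ✓; |NQ| = 51.50 ✓; ∠NQT = 77.30° ✓; |QT| = 32.50 ✓; ∠(QT, TW) = 95.10° ✗; |TW| = 10.30 ✓.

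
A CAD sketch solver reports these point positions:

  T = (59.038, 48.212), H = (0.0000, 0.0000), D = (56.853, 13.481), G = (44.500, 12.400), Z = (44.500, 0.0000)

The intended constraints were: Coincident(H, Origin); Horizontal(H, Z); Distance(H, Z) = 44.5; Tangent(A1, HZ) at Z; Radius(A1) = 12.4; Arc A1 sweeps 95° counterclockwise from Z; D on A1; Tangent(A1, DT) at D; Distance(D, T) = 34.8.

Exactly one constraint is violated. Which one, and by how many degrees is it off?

Tangent(A1, DT) at D — off by 8.60°.

H = (0.00, 0.00) ✓; H.y = 0.00, Z.y = 0.00 ✓; |HZ| = 44.50 ✓; ∠(GZ, ZH) = 90.00° ✓; |GZ| = 12.40 ✓; bearing(G→D) − bearing(G→Z) = 95.00° ✓; |GD| = 12.40 ✓; ∠(GD, DT) = 98.60° ✗; |DT| = 34.80 ✓.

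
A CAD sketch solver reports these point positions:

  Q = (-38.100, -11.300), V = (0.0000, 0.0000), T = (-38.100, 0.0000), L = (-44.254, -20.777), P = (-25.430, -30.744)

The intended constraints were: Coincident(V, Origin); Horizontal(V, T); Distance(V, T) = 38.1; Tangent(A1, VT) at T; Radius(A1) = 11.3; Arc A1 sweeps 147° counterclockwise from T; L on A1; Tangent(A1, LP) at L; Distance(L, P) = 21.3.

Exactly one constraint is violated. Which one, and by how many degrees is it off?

Tangent(A1, LP) at L — off by 5.10°.

V = (0.00, 0.00) ✓; V.y = 0.00, T.y = 0.00 ✓; |VT| = 38.10 ✓; ∠(QT, TV) = 90.00° ✓; |QT| = 11.30 ✓; bearing(Q→L) − bearing(Q→T) = 147.0° ✓; |QL| = 11.30 ✓; ∠(QL, LP) = 84.90° ✗; |LP| = 21.30 ✓.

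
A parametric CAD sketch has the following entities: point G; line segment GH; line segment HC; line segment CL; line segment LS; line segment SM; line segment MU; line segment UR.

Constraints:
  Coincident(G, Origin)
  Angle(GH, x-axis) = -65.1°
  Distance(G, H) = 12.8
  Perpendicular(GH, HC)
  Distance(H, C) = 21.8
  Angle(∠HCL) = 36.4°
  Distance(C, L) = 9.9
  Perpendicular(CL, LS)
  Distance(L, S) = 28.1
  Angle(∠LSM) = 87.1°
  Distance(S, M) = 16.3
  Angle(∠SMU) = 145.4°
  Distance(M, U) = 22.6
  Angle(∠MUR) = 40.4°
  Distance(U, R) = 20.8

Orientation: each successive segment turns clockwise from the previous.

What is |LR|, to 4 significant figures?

18.33

∠SMU = 145.4° gives MU at -156.2° from the x-axis; with |MU| = 22.6, U = (-14.20, -48.60). ∠MUR = 40.4° gives UR at 64.20° from the x-axis; with |UR| = 20.8, R = (-5.149, -29.88). Then |LR| = |R − L| = 18.33.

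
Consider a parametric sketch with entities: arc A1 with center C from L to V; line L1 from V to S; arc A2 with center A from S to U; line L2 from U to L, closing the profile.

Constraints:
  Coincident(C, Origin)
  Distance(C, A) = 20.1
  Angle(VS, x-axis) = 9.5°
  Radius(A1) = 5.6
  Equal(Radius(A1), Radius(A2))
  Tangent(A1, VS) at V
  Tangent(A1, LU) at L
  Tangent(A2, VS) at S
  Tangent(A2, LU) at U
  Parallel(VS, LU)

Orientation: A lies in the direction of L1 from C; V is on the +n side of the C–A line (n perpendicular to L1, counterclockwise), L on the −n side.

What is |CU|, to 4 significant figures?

20.87

The slot axis is L1's direction at 9.5°, so u = (cos 9.5°, sin 9.5°) = (0.9863, 0.1650) and n = (−sin 9.5°, cos 9.5°) = (-0.1650, 0.9863). C is at the origin and A lies 20.1 along u from C, so A = 20.1·u = (19.82, 3.317). Tangency of A1 to both parallel lines with radius 5.6 puts V and L at C ± 5.6·n: V = (-0.9243, 5.523), L = (0.9243, -5.523). Equal radii place S and U the same way about A: S = A + 5.6·n = (18.90, 8.841), U = A − 5.6·n = (20.75, -2.206). Then |CU| = |U − C| = 20.87.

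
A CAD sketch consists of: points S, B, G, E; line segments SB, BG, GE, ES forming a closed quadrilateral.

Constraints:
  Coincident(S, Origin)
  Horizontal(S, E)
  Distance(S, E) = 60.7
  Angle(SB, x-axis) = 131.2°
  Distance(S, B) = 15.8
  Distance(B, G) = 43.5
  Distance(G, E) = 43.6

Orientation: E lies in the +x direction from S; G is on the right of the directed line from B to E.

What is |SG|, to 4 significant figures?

27.80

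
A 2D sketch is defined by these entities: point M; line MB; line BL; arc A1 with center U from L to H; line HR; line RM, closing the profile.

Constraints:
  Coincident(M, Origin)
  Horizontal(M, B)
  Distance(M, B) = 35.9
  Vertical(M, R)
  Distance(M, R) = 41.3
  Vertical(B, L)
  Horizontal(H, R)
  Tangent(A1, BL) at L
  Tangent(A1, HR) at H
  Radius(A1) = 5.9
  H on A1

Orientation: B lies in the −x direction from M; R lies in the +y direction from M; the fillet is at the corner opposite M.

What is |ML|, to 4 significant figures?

50.42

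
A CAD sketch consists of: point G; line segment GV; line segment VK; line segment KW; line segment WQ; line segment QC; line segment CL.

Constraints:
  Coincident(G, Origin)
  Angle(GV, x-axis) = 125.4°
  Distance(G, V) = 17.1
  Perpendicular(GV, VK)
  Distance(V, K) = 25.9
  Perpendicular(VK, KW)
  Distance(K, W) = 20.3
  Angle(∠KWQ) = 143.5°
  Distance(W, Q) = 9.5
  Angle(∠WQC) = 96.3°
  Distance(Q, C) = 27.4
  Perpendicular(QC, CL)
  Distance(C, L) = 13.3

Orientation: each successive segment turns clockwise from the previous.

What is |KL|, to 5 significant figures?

22.797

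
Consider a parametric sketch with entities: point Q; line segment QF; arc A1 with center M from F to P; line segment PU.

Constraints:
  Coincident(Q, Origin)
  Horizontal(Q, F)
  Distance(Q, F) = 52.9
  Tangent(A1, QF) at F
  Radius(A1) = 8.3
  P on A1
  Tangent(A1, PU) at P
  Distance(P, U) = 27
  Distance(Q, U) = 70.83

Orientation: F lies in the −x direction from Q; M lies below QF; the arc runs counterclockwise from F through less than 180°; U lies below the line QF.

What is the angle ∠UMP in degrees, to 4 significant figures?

72.91°

Q is at the origin; Q and F share the same y with |QF| = 52.9 and F on the −x side, so F = (-52.90, 0.000). The tangent condition forces MF to be normal to QF, so M = F + (0, -8.3) = (-52.90, -8.300). Since MP ⟂ PU (tangency), |MU| = √(8.3² + 27.0²) = 28.25 regardless of where P sits on A1. So U lies on both circle(Q, 70.83) and circle(M, 28.25); the below-QF intersection is U = (-61.45, -35.22). P is the foot of the tangent from U: P = (-61.20, -8.222).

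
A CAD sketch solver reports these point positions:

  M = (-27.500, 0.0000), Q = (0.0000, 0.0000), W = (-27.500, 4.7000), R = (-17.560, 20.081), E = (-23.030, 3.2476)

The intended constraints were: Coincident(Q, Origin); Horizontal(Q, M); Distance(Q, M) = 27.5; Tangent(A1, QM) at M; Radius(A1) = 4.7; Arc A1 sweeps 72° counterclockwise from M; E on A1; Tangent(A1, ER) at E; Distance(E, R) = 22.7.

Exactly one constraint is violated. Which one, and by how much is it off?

Distance(E, R) = 22.7 — off by 5.00.

Q = (0.00, 0.00) ✓; Q.y = 0.00, M.y = 0.00 ✓; |QM| = 27.50 ✓; ∠(WM, MQ) = 90.00° ✓; |WM| = 4.700 ✓; bearing(W→E) − bearing(W→M) = 72.00° ✓; |WE| = 4.700 ✓; ∠(WE, ER) = 90.00° ✓; |ER| = 17.70 ✗.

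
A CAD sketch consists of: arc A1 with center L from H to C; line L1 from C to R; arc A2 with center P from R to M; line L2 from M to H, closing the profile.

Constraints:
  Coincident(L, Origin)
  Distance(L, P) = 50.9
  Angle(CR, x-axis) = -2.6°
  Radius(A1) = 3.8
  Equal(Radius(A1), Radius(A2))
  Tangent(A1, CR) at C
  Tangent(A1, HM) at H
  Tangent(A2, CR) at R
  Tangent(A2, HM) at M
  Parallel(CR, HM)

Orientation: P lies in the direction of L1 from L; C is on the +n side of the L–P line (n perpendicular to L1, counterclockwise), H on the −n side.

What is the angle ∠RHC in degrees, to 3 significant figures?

81.5°

The slot axis is L1's direction at -2.6°, so u = (cos -2.6°, sin -2.6°) = (0.999, -0.0454) and n = (−sin -2.6°, cos -2.6°) = (0.0454, 0.999). L is at the origin and P lies 50.9 along u from L, so P = 50.9·u = (50.8, -2.31). Tangency of A1 to both parallel lines with radius 3.8 puts C and H at L ± 3.8·n: C = (0.172, 3.80), H = (-0.172, -3.80). Equal radii place R and M the same way about P: R = P + 3.8·n = (51.0, 1.49), M = P − 3.8·n = (50.7, -6.11). Then cos ∠RHC = HR·HC / (|HR||HC|), giving 81.5°.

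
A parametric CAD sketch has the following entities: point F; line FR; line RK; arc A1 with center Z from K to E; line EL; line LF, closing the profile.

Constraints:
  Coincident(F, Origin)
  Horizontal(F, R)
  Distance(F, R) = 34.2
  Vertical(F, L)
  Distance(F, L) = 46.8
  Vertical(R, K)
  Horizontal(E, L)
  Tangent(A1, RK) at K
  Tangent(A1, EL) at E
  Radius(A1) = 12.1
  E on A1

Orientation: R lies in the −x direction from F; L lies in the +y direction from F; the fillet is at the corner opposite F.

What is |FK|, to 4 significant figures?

48.72

F is at the origin; FR is horizontal with |FR| = 34.2 and R on the −x side, so R = (-34.20, 0.000). FL is vertical with |FL| = 46.8 and L on the +y side, so L = (0.000, 46.80). The virtual corner opposite F is at (-34.20, 46.80). The tangent condition forces ZK to be normal to RK and A1 meets EL tangentially, so ZE is at right angles to EL, with radius 12.1, so the center Z sits 12.1 in from both sides at Z = (-22.10, 34.70). That places the tangent points at K = (-34.20, 34.70) on RK and E = (-22.10, 46.80) on EL. Then |FK| = |K − F| = 48.72.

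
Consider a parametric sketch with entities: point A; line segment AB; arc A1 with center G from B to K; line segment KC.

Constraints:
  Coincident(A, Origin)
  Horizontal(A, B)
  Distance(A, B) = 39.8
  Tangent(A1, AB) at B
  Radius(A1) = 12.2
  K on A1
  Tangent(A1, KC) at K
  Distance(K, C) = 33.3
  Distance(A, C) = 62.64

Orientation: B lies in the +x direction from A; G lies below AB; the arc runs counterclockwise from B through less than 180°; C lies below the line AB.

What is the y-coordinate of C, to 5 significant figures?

-47.654

Checks: A = (0.00, 0.00) ✓; |GK| = 12.20 ✓; ∠(GK, KC) = 90.00° ✓; |KC| = 33.30 ✓; |AC| = 62.64 ✓.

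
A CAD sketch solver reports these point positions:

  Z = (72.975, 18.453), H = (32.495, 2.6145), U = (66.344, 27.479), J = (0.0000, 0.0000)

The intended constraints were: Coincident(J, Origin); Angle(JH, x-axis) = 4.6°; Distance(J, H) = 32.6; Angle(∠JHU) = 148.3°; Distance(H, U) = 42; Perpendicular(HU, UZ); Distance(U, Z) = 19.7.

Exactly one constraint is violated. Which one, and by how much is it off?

Distance(U, Z) = 19.7 — off by 8.50.

J = (0.00, 0.00) ✓; JH at 4.600° ✓; |JH| = 32.60 ✓; ∠JHU = 148.3° ✓; |HU| = 42.00 ✓; ∠(HU, UZ) = 90.00° ✓; |UZ| = 11.20 ✗.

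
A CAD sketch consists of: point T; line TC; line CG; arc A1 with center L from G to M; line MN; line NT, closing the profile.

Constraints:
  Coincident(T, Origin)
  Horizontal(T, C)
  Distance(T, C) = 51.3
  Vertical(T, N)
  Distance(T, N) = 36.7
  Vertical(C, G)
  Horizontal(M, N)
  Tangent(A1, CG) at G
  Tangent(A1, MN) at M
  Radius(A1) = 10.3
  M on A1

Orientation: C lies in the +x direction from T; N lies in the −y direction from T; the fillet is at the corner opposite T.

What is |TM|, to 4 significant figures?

55.03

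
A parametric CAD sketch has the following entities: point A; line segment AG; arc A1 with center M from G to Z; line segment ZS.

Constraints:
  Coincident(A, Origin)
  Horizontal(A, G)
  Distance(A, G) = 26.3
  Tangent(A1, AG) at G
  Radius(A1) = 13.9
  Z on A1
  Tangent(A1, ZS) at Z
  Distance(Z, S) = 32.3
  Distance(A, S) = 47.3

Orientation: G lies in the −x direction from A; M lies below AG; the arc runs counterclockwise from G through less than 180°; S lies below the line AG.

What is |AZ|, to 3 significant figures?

43.1

Checks: |MZ| = 13.90 ✓; ∠(MZ, ZS) = 90.00° ✓; |ZS| = 32.30 ✓; |AS| = 47.30 ✓.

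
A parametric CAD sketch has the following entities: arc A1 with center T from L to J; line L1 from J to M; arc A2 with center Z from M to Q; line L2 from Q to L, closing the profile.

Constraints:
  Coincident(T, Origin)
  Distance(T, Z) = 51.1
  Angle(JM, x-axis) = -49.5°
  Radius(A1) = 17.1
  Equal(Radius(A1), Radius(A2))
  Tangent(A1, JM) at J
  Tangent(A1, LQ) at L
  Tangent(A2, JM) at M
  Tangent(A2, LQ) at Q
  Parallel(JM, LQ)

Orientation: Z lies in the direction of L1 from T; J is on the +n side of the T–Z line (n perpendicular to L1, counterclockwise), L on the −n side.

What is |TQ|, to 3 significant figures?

53.9

Tangency of A1 to both parallel lines with radius 17.1 puts J and L at T ± 17.1·n: J = (13.0, 11.1), L = (-13.0, -11.1). Equal radii place M and Q the same way about Z: M = Z + 17.1·n = (46.2, -27.8), Q = Z − 17.1·n = (20.2, -50.0). Then |TQ| = |Q − T| = 53.9.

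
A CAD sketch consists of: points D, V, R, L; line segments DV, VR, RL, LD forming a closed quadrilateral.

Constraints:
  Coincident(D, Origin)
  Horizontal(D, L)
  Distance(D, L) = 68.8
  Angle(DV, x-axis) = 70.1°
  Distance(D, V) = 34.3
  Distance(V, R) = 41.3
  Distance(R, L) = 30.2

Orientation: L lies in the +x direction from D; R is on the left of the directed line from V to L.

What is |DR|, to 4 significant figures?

58.21

D is at the origin; D and L share the same y with |DL| = 68.8 and L in +x, so L = (68.8, 0). DV runs at 70.1° with |DV| = 34.3, so V = (11.68, 32.25). R is determined by |VR| = 41.3 and |RL| = 30.2 together: it lies at the intersection of circle(V, 41.3) and circle(L, 30.2). With |VL| = 65.60, the foot of the radical line on VL is 38.85 from V and the perpendicular offset is √(41.3² − 38.85²) = 14.01. Taking the left-of-VL solution: R = (52.40, 25.36).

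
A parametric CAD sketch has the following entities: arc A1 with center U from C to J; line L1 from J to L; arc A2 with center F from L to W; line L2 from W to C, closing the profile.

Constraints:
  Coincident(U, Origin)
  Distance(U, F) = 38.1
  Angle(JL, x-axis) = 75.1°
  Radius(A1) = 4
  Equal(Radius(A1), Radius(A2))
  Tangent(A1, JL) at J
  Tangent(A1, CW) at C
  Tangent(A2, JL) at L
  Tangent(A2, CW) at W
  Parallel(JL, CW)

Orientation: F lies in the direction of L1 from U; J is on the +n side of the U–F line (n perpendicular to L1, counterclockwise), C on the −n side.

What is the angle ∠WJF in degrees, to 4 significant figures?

5.865°

Tangency of A1 to both parallel lines with radius 4.0 puts J and C at U ± 4.0·n: J = (-3.866, 1.029), C = (3.866, -1.029). Equal radii place L and W the same way about F: L = F + 4.0·n = (5.931, 37.85), W = F − 4.0·n = (13.66, 35.79). Then cos ∠WJF = JW·JF / (|JW||JF|), giving 5.865°.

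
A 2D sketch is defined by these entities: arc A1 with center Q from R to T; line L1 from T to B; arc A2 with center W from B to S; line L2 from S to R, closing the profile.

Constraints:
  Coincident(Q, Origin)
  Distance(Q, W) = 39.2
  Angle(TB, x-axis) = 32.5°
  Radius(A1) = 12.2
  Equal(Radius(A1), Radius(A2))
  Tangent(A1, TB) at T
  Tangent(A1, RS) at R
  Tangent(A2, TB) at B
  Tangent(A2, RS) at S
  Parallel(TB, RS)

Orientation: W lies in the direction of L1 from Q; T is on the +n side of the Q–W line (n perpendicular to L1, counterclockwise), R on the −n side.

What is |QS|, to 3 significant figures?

41.1

Tangency of A1 to both parallel lines with radius 12.2 puts T and R at Q ± 12.2·n: T = (-6.56, 10.3), R = (6.56, -10.3). Equal radii place B and S the same way about W: B = W + 12.2·n = (26.5, 31.4), S = W − 12.2·n = (39.6, 10.8). Then |QS| = |S − Q| = 41.1.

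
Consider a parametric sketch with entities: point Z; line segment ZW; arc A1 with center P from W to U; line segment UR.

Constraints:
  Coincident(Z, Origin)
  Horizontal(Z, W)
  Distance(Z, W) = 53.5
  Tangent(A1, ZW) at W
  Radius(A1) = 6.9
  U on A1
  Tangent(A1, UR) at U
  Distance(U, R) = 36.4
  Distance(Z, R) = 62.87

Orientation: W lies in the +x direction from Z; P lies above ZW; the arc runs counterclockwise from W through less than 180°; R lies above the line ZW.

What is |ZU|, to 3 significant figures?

60.6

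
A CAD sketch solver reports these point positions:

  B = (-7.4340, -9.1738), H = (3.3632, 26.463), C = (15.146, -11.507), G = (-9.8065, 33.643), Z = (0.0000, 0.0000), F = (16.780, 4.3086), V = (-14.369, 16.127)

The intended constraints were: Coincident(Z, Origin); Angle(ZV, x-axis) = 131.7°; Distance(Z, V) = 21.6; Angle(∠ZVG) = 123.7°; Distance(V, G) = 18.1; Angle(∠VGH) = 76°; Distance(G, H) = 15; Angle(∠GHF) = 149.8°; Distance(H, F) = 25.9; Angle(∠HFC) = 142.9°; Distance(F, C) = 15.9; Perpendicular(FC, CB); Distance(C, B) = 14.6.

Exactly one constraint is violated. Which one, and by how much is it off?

Distance(C, B) = 14.6 — off by 8.10.

Z = (0.00, 0.00) ✓; ZV at 131.7° ✓; |ZV| = 21.60 ✓; ∠ZVG = 123.7° ✓; |VG| = 18.10 ✓; ∠VGH = 76.00° ✓; |GH| = 15.00 ✓; ∠GHF = 149.8° ✓; |HF| = 25.90 ✓; ∠HFC = 142.9° ✓; |FC| = 15.90 ✓; ∠(FC, CB) = 90.00° ✓; |CB| = 22.70 ✗.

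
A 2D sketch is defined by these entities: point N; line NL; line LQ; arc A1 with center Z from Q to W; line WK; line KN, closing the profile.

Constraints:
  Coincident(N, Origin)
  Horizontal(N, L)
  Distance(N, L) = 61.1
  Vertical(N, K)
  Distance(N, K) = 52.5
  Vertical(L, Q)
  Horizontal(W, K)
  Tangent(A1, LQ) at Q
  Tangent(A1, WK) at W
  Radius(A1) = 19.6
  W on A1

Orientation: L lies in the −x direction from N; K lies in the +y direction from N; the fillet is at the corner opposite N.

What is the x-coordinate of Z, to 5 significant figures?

-41.500

N is at the origin; N and L share the same y with |NL| = 61.1 and L on the −x side, so L = (-61.100, 0.0000). N and K share the same x with |NK| = 52.5 and K on the +y side, so K = (0.0000, 52.500). The virtual corner opposite N is at (-61.100, 52.500). The tangent condition forces ZQ to be normal to LQ and A1 meets WK tangentially, so ZW is at right angles to WK, with radius 19.6, so the center Z sits 19.6 in from both sides at Z = (-41.500, 32.900). So Z.x = -41.500.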